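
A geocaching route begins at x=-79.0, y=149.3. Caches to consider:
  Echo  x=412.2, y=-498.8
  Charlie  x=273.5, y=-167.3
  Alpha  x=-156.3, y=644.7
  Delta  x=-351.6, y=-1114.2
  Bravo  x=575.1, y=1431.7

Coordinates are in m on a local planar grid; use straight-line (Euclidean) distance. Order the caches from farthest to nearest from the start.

Bravo, Delta, Echo, Alpha, Charlie

Distances from the start:
Bravo x=575.1, y=1431.7: 1439.6 m
Delta x=-351.6, y=-1114.2: 1292.6 m
Echo x=412.2, y=-498.8: 813.2 m
Alpha x=-156.3, y=644.7: 501.4 m
Charlie x=273.5, y=-167.3: 473.8 m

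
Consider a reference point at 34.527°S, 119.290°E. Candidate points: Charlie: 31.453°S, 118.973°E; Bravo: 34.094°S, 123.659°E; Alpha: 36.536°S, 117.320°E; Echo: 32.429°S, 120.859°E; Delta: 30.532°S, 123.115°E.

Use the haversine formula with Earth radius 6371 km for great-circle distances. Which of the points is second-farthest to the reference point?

Distance to each, sorted:
Delta: 570.8 km
Bravo: 404.1 km
Charlie: 343.1 km
Alpha: 285.8 km
Echo: 274.9 km
The second-farthest is Bravo at 404.1 km.

Bravo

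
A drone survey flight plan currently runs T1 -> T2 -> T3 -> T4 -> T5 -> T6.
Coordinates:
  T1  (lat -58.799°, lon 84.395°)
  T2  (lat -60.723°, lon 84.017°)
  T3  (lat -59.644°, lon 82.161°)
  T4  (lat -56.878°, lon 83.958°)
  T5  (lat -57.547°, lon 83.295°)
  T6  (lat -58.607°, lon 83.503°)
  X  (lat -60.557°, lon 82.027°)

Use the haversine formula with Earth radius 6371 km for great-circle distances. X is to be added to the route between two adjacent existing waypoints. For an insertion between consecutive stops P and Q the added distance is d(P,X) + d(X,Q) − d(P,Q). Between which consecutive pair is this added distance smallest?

between T2 and T3

Added distance for inserting X between each consecutive pair:
T1–T2: 131.4 km
T2–T3: 54.0 km
T3–T4: 200.8 km
T4–T5: 682.0 km
T5–T6: 456.1 km
Smallest added distance is 54.0 km, inserting between T2 and T3.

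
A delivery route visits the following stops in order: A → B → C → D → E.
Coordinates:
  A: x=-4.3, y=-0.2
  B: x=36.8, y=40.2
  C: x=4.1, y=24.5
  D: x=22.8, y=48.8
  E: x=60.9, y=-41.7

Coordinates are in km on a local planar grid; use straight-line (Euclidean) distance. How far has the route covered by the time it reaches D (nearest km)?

125 km

Leg distances:
A→B: 57.6 km  (cumulative 57.6 km)
B→C: 36.3 km  (cumulative 93.9 km)
C→D: 30.7 km  (cumulative 124.6 km)
Cumulative distance at D ≈ 125 km.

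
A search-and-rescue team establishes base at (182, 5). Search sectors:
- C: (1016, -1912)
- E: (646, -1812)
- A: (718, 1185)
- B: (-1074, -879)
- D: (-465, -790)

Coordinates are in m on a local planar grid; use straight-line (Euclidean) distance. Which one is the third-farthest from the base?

Distance to each, sorted:
C: 2090.6 m
E: 1875.3 m
B: 1535.9 m
A: 1296.0 m
D: 1025.0 m
The third-farthest is B at 1535.9 m.

B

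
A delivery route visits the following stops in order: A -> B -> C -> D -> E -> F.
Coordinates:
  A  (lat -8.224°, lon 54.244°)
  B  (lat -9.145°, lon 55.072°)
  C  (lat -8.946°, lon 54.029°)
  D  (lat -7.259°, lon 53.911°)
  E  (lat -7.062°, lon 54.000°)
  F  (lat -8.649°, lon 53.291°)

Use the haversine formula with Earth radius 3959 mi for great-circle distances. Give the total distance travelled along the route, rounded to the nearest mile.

409 mi

Leg distances:
A→B: 85.1 mi  (cumulative 85.1 mi)
B→C: 72.5 mi  (cumulative 157.6 mi)
C→D: 116.8 mi  (cumulative 274.5 mi)
D→E: 14.9 mi  (cumulative 289.4 mi)
E→F: 119.9 mi  (cumulative 409.3 mi)
Total route length ≈ 409 mi.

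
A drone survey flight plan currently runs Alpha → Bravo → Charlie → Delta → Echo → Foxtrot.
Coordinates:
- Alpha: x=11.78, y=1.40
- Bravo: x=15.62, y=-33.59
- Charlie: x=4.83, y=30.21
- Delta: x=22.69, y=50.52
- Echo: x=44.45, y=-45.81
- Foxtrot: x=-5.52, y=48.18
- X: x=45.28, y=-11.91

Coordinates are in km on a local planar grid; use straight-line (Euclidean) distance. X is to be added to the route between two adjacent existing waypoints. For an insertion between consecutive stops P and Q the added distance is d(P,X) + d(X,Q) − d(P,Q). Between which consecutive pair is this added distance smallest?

Added distance for inserting X between each consecutive pair:
Alpha–Bravo: 37.6 km
Bravo–Charlie: 30.4 km
Charlie–Delta: 97.7 km
Delta–Echo: 1.5 km
Echo–Foxtrot: 6.1 km
Smallest added distance is 1.5 km, inserting between Delta and Echo.

between Delta and Echo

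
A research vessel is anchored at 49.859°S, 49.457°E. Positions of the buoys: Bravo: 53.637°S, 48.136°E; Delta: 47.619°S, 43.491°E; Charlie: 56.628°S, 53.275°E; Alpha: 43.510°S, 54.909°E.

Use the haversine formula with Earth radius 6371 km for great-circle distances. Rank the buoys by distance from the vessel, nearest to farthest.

Bravo, Delta, Charlie, Alpha

Distance from the vessel at 49.859°S, 49.457°E to each:
Bravo 53.637°S, 48.136°E: 429.8 km
Delta 47.619°S, 43.491°E: 503.2 km
Charlie 56.628°S, 53.275°E: 794.1 km
Alpha 43.510°S, 54.909°E: 818.9 km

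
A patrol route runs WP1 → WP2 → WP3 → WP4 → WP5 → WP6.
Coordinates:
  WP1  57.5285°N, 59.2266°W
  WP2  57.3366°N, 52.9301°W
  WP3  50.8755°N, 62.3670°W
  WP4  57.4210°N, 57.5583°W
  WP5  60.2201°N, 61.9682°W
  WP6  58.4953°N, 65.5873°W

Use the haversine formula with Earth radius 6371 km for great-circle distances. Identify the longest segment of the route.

Leg distances:
WP1→WP2: 377.3 km
WP2→WP3: 944.1 km
WP3→WP4: 791.9 km
WP4→WP5: 401.5 km
WP5→WP6: 280.7 km
The longest leg is WP2–WP3 at 944.1 km.

WP2–WP3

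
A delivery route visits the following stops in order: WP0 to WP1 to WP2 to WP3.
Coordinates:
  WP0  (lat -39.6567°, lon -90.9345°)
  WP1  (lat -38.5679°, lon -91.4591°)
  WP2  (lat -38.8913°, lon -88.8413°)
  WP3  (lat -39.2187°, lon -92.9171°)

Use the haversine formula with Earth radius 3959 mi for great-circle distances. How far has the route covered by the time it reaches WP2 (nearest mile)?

Leg distances:
WP0→WP1: 80.3 mi  (cumulative 80.3 mi)
WP1→WP2: 142.9 mi  (cumulative 223.2 mi)
Cumulative distance at WP2 ≈ 223 mi.

223 mi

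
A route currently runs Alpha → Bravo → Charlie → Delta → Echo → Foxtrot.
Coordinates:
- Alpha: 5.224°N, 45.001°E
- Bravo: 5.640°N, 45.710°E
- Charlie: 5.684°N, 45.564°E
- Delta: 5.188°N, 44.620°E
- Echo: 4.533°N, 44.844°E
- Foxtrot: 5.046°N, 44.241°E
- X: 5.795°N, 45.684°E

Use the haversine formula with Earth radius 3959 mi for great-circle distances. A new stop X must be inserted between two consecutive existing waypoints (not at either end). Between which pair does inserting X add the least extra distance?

Added distance for inserting X between each consecutive pair:
Alpha–Bravo: 15.6 mi
Bravo–Charlie: 11.6 mi
Charlie–Delta: 22.2 mi
Delta–Echo: 141.2 mi
Echo–Foxtrot: 162.0 mi
Smallest added distance is 11.6 mi, inserting between Bravo and Charlie.

between Bravo and Charlie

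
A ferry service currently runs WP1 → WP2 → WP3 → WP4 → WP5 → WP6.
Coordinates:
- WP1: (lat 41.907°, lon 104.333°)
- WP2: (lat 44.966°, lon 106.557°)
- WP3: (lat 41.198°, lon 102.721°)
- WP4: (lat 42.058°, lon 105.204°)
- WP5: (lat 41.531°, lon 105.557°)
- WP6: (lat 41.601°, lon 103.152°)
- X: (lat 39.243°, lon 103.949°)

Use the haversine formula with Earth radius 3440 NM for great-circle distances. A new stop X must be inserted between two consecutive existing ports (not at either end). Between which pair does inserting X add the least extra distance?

between WP3 and WP4

Added distance for inserting X between each consecutive pair:
WP1–WP2: 315.9 NM
WP2–WP3: 211.0 NM
WP3–WP4: 185.8 NM
WP4–WP5: 298.9 NM
WP5–WP6: 193.9 NM
Smallest added distance is 185.8 NM, inserting between WP3 and WP4.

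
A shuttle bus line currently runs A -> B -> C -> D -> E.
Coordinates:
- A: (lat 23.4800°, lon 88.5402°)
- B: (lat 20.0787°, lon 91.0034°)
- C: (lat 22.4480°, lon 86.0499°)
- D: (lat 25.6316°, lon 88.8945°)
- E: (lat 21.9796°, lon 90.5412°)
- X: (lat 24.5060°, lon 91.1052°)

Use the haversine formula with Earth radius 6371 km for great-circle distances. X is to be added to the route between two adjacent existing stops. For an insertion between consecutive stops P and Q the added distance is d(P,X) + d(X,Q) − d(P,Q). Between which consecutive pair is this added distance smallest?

Added distance for inserting X between each consecutive pair:
A–B: 321.1 km
B–C: 479.5 km
C–D: 362.6 km
D–E: 102.9 km
Smallest added distance is 102.9 km, inserting between D and E.

between D and E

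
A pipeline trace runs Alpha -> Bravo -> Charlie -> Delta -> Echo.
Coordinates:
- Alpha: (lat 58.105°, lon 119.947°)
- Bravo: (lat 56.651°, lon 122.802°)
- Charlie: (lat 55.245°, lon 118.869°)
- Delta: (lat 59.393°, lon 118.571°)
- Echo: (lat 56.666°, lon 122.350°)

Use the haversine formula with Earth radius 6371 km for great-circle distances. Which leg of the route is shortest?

Leg distances:
Alpha→Bravo: 235.4 km
Bravo→Charlie: 290.5 km
Charlie→Delta: 461.6 km
Delta→Echo: 376.0 km
The shortest leg is Alpha–Bravo at 235.4 km.

Alpha–Bravo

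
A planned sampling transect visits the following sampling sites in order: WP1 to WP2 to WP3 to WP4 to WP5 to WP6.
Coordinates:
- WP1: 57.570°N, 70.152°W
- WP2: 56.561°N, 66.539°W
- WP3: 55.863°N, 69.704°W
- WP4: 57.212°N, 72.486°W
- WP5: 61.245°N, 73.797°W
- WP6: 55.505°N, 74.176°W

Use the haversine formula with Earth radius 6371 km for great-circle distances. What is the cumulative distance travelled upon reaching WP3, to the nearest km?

456 km

Leg distances:
WP1→WP2: 245.5 km  (cumulative 245.5 km)
WP2→WP3: 210.5 km  (cumulative 456.0 km)
Cumulative distance at WP3 ≈ 456 km.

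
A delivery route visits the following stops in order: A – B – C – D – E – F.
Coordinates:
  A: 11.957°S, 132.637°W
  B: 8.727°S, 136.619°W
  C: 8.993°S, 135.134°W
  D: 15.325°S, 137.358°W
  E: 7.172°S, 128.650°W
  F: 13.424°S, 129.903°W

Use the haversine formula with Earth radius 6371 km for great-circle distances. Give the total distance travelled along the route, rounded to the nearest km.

3496 km

Leg distances:
A→B: 564.5 km  (cumulative 564.5 km)
B→C: 165.8 km  (cumulative 730.3 km)
C→D: 744.4 km  (cumulative 1474.7 km)
D→E: 1312.3 km  (cumulative 2787.0 km)
E→F: 708.6 km  (cumulative 3495.5 km)
Total route length ≈ 3496 km.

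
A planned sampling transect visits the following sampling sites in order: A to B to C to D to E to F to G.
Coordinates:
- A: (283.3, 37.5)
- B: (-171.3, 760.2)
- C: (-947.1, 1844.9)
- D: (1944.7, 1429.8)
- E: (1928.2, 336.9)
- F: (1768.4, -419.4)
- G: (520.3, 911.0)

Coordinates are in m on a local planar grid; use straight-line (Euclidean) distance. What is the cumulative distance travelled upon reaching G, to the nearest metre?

8799 m

Leg distances:
A→B: 853.8 m  (cumulative 853.8 m)
B→C: 1333.6 m  (cumulative 2187.4 m)
C→D: 2921.4 m  (cumulative 5108.8 m)
D→E: 1093.0 m  (cumulative 6201.8 m)
E→F: 773.0 m  (cumulative 6974.8 m)
F→G: 1824.2 m  (cumulative 8799.0 m)
Cumulative distance at G ≈ 8799 m.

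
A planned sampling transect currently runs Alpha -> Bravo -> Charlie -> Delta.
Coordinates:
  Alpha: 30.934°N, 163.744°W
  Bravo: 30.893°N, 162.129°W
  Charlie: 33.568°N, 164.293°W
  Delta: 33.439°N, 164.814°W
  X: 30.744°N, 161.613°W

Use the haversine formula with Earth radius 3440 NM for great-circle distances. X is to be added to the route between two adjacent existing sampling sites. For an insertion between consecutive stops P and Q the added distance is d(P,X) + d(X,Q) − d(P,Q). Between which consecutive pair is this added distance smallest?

Added distance for inserting X between each consecutive pair:
Alpha–Bravo: 55.3 NM
Bravo–Charlie: 50.9 NM
Charlie–Delta: 419.8 NM
Smallest added distance is 50.9 NM, inserting between Bravo and Charlie.

between Bravo and Charlie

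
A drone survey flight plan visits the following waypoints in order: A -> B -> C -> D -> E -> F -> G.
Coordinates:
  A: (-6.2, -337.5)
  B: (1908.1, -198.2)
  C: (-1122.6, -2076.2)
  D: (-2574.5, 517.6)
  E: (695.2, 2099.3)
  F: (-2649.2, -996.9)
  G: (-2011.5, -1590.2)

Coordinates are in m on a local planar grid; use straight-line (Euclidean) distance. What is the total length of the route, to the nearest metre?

17518 m

Leg distances:
A→B: 1919.4 m  (cumulative 1919.4 m)
B→C: 3565.4 m  (cumulative 5484.8 m)
C→D: 2972.5 m  (cumulative 8457.3 m)
D→E: 3632.2 m  (cumulative 12089.4 m)
E→F: 4557.6 m  (cumulative 16647.0 m)
F→G: 871.0 m  (cumulative 17518.0 m)
Total route length ≈ 17518 m.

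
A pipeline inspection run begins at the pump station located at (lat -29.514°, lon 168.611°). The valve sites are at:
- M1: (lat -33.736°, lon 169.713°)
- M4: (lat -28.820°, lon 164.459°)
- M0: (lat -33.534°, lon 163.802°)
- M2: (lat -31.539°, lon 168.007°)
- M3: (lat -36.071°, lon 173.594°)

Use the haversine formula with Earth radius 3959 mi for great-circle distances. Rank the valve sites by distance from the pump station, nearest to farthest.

Distances from the pump station:
M2 (lat -31.539°, lon 168.007°): 144.5 mi
M4 (lat -28.820°, lon 164.459°): 255.0 mi
M1 (lat -33.736°, lon 169.713°): 298.8 mi
M0 (lat -33.534°, lon 163.802°): 396.6 mi
M3 (lat -36.071°, lon 173.594°): 537.4 mi

M2, M4, M1, M0, M3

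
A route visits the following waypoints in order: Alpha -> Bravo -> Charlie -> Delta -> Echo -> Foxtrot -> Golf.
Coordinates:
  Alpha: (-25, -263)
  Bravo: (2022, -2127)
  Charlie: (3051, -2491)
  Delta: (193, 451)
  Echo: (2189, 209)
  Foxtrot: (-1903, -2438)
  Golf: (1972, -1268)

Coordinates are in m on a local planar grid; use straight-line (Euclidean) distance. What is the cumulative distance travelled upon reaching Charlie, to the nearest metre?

Leg distances:
Alpha→Bravo: 2768.5 m  (cumulative 2768.5 m)
Bravo→Charlie: 1091.5 m  (cumulative 3860.0 m)
Cumulative distance at Charlie ≈ 3860 m.

3860 m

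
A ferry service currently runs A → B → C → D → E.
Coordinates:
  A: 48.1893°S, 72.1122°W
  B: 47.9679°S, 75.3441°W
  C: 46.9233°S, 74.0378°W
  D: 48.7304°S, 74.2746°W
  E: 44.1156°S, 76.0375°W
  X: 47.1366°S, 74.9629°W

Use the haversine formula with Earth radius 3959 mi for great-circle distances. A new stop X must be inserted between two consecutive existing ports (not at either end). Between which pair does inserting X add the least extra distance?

between D and E

Added distance for inserting X between each consecutive pair:
A–B: 61.4 mi
B–C: 11.6 mi
C–D: 35.3 mi
D–E: 0.0 mi
Smallest added distance is 0.0 mi, inserting between D and E.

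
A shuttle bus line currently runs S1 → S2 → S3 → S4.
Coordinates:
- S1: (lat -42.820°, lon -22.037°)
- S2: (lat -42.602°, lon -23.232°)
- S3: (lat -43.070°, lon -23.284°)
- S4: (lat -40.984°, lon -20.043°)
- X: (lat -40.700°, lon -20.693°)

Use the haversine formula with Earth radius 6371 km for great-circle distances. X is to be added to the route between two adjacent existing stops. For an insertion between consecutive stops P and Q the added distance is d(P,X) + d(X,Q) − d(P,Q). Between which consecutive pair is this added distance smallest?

between S3 and S4

Added distance for inserting X between each consecutive pair:
S1–S2: 458.8 km
S2–S3: 586.2 km
S3–S4: 48.7 km
Smallest added distance is 48.7 km, inserting between S3 and S4.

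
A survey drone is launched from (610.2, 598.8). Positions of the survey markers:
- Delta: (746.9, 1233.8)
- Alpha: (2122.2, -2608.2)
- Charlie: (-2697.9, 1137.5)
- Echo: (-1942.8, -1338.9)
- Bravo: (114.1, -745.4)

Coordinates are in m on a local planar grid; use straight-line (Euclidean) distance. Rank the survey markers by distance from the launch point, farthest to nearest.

Alpha, Charlie, Echo, Bravo, Delta

Distance from the launch point at (610.2, 598.8) to each:
Alpha (2122.2, -2608.2): 3545.6 m
Charlie (-2697.9, 1137.5): 3351.7 m
Echo (-1942.8, -1338.9): 3205.1 m
Bravo (114.1, -745.4): 1432.8 m
Delta (746.9, 1233.8): 649.5 m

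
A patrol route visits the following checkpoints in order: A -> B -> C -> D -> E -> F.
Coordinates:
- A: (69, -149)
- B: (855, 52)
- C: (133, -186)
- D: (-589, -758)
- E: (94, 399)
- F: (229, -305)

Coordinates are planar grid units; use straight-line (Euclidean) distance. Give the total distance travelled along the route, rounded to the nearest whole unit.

4553

Leg distances:
A→B: 811.3  (cumulative 811.3)
B→C: 760.2  (cumulative 1571.5)
C→D: 921.1  (cumulative 2492.6)
D→E: 1343.6  (cumulative 3836.2)
E→F: 716.8  (cumulative 4553.0)
Total route length ≈ 4553.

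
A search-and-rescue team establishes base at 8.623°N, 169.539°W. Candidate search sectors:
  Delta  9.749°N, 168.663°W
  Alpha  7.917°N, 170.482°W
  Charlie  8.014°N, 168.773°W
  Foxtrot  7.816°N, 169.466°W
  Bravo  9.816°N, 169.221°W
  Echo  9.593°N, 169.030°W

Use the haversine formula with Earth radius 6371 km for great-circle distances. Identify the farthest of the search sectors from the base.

Distances from the base (8.623°N, 169.539°W):
Delta: 157.9 km
Bravo: 137.2 km
Alpha: 130.1 km
Echo: 121.5 km
Charlie: 108.1 km
Foxtrot: 90.1 km
The farthest is Delta at 157.9 km.

Delta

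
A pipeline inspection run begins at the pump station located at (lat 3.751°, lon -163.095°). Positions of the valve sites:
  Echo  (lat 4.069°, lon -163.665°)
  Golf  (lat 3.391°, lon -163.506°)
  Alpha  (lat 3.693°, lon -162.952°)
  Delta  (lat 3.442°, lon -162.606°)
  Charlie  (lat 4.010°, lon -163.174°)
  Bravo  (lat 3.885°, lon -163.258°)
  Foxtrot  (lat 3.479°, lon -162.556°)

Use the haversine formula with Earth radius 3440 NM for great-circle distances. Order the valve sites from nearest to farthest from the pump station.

Alpha, Bravo, Charlie, Golf, Delta, Foxtrot, Echo

Distance from the pump station at (lat 3.751°, lon -163.095°) to each:
Alpha (lat 3.693°, lon -162.952°): 9.2 NM
Bravo (lat 3.885°, lon -163.258°): 12.7 NM
Charlie (lat 4.010°, lon -163.174°): 16.3 NM
Golf (lat 3.391°, lon -163.506°): 32.8 NM
Delta (lat 3.442°, lon -162.606°): 34.7 NM
Foxtrot (lat 3.479°, lon -162.556°): 36.2 NM
Echo (lat 4.069°, lon -163.665°): 39.1 NM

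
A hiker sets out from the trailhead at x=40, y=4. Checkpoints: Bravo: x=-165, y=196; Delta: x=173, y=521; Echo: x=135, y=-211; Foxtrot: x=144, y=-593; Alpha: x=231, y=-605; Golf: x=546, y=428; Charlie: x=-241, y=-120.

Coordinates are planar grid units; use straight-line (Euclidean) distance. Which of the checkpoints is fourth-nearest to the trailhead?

Distances from the trailhead (x=40, y=4):
Echo: 235.1
Bravo: 280.9
Charlie: 307.1
Delta: 533.8
Foxtrot: 606.0
Alpha: 638.2
Golf: 660.2
The fourth-nearest is Delta at 533.8.

Delta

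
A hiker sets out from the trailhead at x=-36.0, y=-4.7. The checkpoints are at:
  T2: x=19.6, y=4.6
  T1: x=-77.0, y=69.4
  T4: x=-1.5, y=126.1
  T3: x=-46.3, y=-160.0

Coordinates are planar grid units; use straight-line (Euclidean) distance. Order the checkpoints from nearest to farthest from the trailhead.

Distance from the trailhead at x=-36.0, y=-4.7 to each:
T2 x=19.6, y=4.6: 56.4
T1 x=-77.0, y=69.4: 84.7
T4 x=-1.5, y=126.1: 135.3
T3 x=-46.3, y=-160.0: 155.6

T2, T1, T4, T3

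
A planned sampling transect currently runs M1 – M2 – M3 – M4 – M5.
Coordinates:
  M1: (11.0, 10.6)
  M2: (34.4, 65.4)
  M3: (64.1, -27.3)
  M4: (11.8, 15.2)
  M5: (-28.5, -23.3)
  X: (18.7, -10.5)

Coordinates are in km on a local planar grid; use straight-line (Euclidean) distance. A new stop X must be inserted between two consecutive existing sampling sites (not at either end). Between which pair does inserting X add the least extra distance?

Added distance for inserting X between each consecutive pair:
M1–M2: 40.4 km
M2–M3: 28.6 km
M3–M4: 7.6 km
M4–M5: 19.8 km
Smallest added distance is 7.6 km, inserting between M3 and M4.

between M3 and M4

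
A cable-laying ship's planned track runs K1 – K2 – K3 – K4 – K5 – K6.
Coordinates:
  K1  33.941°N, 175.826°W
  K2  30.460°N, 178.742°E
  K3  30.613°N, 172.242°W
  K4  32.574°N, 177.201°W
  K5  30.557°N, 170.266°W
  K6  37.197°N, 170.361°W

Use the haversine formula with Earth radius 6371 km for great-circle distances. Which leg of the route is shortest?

Leg distances:
K1→K2: 641.0 km
K2→K3: 863.4 km
K3→K4: 517.8 km
K4→K5: 694.1 km
K5→K6: 738.4 km
The shortest leg is K3–K4 at 517.8 km.

K3–K4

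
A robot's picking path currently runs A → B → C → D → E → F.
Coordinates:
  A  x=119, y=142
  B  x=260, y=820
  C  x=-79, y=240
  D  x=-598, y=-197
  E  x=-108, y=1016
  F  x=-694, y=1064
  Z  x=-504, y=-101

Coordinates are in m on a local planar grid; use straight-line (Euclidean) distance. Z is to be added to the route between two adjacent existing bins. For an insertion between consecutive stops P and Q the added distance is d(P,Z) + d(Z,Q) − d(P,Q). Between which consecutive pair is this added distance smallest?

Added distance for inserting Z between each consecutive pair:
A–B: 1172.8 m
B–C: 1069.7 m
C–D: 0.8 m
D–E: 11.2 m
E–F: 1777.5 m
Smallest added distance is 0.8 m, inserting between C and D.

between C and D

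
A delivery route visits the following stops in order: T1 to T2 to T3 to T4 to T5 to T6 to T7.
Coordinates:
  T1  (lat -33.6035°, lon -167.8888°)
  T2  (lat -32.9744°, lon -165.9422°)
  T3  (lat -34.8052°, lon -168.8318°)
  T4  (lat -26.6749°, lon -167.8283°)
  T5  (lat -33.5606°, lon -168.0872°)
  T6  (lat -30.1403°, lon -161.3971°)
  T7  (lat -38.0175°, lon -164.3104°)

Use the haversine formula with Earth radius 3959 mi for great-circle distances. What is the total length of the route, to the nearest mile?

2397 mi

Leg distances:
T1→T2: 120.5 mi  (cumulative 120.5 mi)
T2→T3: 208.5 mi  (cumulative 329.0 mi)
T3→T4: 564.9 mi  (cumulative 894.0 mi)
T4→T5: 476.0 mi  (cumulative 1370.0 mi)
T5→T6: 458.1 mi  (cumulative 1828.1 mi)
T6→T7: 569.2 mi  (cumulative 2397.3 mi)
Total route length ≈ 2397 mi.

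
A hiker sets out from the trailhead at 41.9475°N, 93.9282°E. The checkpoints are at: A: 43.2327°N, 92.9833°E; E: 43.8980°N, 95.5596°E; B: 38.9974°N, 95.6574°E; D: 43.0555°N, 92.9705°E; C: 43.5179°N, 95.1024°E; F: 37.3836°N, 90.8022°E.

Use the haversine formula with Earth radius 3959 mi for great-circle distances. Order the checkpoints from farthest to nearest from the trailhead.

F, B, E, C, A, D

Computing each great-circle distance from 41.9475°N, 93.9282°E:
F 37.3836°N, 90.8022°E: 356.4 mi
B 38.9974°N, 95.6574°E: 223.2 mi
E 43.8980°N, 95.5596°E: 158.0 mi
C 43.5179°N, 95.1024°E: 123.8 mi
A 43.2327°N, 92.9833°E: 101.0 mi
D 43.0555°N, 92.9705°E: 90.8 mi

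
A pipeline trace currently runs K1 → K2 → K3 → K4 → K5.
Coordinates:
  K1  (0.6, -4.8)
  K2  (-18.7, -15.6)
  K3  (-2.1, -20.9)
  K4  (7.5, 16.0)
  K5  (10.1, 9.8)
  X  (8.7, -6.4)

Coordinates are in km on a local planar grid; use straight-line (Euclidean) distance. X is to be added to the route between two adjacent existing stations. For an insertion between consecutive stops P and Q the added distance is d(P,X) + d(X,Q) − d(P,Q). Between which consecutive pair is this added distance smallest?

between K3 and K4

Added distance for inserting X between each consecutive pair:
K1–K2: 15.0 km
K2–K3: 29.6 km
K3–K4: 2.4 km
K4–K5: 32.0 km
Smallest added distance is 2.4 km, inserting between K3 and K4.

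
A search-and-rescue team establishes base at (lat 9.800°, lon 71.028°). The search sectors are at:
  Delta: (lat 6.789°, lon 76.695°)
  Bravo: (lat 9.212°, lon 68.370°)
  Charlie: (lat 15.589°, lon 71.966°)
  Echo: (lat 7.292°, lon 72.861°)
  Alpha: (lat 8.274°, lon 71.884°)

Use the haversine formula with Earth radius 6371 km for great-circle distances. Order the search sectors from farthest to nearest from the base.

Delta, Charlie, Echo, Bravo, Alpha

Computing each great-circle distance from (lat 9.800°, lon 71.028°):
Delta (lat 6.789°, lon 76.695°): 707.7 km
Charlie (lat 15.589°, lon 71.966°): 651.7 km
Echo (lat 7.292°, lon 72.861°): 344.1 km
Bravo (lat 9.212°, lon 68.370°): 298.7 km
Alpha (lat 8.274°, lon 71.884°): 194.0 km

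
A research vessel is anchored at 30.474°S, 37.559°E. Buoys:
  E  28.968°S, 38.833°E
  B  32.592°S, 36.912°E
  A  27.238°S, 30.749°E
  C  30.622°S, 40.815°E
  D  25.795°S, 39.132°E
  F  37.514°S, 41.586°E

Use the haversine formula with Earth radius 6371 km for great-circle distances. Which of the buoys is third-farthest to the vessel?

D

Distances from the vessel (30.474°S, 37.559°E):
F: 866.1 km
A: 754.3 km
D: 542.6 km
C: 312.2 km
B: 243.4 km
E: 207.8 km
The third-farthest is D at 542.6 km.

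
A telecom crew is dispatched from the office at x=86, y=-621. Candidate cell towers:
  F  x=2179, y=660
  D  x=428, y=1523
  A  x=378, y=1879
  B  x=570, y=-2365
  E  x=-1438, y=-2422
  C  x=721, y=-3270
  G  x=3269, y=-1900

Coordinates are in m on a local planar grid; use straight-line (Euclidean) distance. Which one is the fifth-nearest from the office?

A

Distances from the office (x=86, y=-621):
B: 1809.9 m
D: 2171.1 m
E: 2359.3 m
F: 2453.9 m
A: 2517.0 m
C: 2724.0 m
G: 3430.4 m
The fifth-nearest is A at 2517.0 m.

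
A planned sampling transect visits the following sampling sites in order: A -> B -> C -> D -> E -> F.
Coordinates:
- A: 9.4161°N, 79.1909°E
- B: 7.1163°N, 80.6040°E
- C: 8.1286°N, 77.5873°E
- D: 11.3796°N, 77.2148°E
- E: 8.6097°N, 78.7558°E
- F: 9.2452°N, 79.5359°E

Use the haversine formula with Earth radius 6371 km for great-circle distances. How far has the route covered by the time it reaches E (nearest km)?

Leg distances:
A→B: 299.3 km  (cumulative 299.3 km)
B→C: 351.0 km  (cumulative 650.3 km)
C→D: 363.8 km  (cumulative 1014.1 km)
D→E: 351.2 km  (cumulative 1365.3 km)
Cumulative distance at E ≈ 1365 km.

1365 km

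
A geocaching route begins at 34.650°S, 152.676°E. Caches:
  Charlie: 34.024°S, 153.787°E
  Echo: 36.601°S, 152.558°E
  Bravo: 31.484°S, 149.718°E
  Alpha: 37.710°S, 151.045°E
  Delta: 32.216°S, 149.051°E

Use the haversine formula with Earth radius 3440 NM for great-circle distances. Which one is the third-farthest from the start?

Distance to each, sorted:
Bravo: 241.4 NM
Delta: 233.1 NM
Alpha: 200.0 NM
Echo: 117.3 NM
Charlie: 66.7 NM
The third-farthest is Alpha at 200.0 NM.

Alpha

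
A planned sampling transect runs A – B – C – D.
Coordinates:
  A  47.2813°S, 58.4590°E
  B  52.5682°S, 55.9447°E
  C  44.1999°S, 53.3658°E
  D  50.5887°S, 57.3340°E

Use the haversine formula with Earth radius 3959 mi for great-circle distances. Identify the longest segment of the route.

B–C

Leg distances:
A→B: 382.0 mi
B→C: 590.1 mi
C→D: 478.7 mi
The longest leg is B–C at 590.1 mi.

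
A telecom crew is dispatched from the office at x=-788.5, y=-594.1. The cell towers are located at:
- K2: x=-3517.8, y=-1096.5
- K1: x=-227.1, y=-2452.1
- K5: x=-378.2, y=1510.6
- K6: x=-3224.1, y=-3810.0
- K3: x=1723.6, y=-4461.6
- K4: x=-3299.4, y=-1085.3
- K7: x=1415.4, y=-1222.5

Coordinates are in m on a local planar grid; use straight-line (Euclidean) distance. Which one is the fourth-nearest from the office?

K4

Distances from the office (x=-788.5, y=-594.1):
K1: 1941.0 m
K5: 2144.3 m
K7: 2291.7 m
K4: 2558.5 m
K2: 2775.2 m
K6: 4034.1 m
K3: 4611.7 m
The fourth-nearest is K4 at 2558.5 m.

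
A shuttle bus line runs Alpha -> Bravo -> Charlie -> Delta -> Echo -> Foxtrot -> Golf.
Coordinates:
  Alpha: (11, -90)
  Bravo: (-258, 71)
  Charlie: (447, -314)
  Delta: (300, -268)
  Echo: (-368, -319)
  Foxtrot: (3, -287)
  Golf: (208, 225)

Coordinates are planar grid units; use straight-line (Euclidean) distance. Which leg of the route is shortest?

Charlie–Delta

Leg distances:
Alpha→Bravo: 313.5
Bravo→Charlie: 803.3
Charlie→Delta: 154.0
Delta→Echo: 669.9
Echo→Foxtrot: 372.4
Foxtrot→Golf: 551.5
The shortest leg is Charlie–Delta at 154.0.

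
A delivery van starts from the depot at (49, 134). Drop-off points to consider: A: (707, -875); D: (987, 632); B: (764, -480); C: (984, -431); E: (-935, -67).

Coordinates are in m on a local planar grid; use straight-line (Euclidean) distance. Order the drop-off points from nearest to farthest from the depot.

B, E, D, C, A

Distance from the depot at (49, 134) to each:
B (764, -480): 942.5 m
E (-935, -67): 1004.3 m
D (987, 632): 1062.0 m
C (984, -431): 1092.5 m
A (707, -875): 1204.6 m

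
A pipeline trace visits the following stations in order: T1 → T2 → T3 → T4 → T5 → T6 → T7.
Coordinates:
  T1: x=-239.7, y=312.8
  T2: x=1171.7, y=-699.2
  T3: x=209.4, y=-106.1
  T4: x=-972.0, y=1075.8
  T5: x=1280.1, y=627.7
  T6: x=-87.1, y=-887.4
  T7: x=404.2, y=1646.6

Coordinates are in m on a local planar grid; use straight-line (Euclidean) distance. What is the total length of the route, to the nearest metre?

11456 m

Leg distances:
T1→T2: 1736.7 m  (cumulative 1736.7 m)
T2→T3: 1130.4 m  (cumulative 2867.1 m)
T3→T4: 1671.1 m  (cumulative 4538.2 m)
T4→T5: 2296.2 m  (cumulative 6834.5 m)
T5→T6: 2040.8 m  (cumulative 8875.2 m)
T6→T7: 2581.2 m  (cumulative 11456.4 m)
Total route length ≈ 11456 m.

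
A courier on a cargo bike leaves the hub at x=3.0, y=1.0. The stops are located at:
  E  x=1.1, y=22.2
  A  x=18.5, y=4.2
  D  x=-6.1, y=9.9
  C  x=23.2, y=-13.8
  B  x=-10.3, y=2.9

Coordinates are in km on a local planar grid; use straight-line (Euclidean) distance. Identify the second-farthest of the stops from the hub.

E

Distances from the hub (x=3.0, y=1.0):
C: 25.0 km
E: 21.3 km
A: 15.8 km
B: 13.4 km
D: 12.7 km
The second-farthest is E at 21.3 km.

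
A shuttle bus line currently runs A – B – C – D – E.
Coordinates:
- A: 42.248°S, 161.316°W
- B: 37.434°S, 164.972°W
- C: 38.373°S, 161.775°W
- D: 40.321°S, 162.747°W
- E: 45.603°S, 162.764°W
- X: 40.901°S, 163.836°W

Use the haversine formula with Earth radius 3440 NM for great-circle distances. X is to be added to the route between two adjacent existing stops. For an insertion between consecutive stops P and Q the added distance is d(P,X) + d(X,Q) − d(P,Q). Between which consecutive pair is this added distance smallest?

between A and B

Added distance for inserting X between each consecutive pair:
A–B: 19.4 NM
B–C: 232.4 NM
C–D: 114.5 NM
D–E: 29.7 NM
Smallest added distance is 19.4 NM, inserting between A and B.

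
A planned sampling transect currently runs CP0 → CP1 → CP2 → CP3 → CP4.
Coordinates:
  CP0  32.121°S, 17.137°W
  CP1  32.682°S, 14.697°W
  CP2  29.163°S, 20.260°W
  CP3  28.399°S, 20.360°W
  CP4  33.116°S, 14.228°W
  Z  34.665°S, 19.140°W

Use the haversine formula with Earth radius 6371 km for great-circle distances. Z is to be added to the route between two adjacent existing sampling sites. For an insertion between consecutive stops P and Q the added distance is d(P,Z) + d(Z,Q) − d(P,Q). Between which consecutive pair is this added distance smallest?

Added distance for inserting Z between each consecutive pair:
CP0–CP1: 567.6 km
CP1–CP2: 428.2 km
CP2–CP3: 1241.6 km
CP3–CP4: 405.1 km
Smallest added distance is 405.1 km, inserting between CP3 and CP4.

between CP3 and CP4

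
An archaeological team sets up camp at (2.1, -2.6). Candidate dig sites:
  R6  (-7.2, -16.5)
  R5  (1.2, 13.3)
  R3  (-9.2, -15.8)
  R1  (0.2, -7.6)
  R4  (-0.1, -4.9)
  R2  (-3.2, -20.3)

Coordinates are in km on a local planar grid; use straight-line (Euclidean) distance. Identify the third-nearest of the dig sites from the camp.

Distances from the camp ((2.1, -2.6)):
R4: 3.2 km
R1: 5.3 km
R5: 15.9 km
R6: 16.7 km
R3: 17.4 km
R2: 18.5 km
The third-nearest is R5 at 15.9 km.

R5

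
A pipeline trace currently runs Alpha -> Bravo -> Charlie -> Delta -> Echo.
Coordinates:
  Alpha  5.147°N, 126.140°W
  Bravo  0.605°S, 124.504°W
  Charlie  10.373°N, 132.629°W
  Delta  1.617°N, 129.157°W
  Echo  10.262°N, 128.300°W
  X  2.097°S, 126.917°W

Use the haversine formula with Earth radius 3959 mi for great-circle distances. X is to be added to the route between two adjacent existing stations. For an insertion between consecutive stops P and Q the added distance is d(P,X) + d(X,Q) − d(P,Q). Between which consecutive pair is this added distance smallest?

Added distance for inserting X between each consecutive pair:
Alpha–Bravo: 286.2 mi
Bravo–Charlie: 201.0 mi
Charlie–Delta: 596.4 mi
Delta–Echo: 558.7 mi
Smallest added distance is 201.0 mi, inserting between Bravo and Charlie.

between Bravo and Charlie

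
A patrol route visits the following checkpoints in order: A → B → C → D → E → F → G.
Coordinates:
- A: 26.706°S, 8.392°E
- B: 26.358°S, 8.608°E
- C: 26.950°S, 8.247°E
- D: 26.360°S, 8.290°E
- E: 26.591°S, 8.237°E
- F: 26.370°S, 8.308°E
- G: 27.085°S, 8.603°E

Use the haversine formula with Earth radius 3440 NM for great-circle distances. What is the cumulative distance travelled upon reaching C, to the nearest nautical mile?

Leg distances:
A→B: 23.9 NM  (cumulative 23.9 NM)
B→C: 40.5 NM  (cumulative 64.4 NM)
Cumulative distance at C ≈ 64 NM.

64 NM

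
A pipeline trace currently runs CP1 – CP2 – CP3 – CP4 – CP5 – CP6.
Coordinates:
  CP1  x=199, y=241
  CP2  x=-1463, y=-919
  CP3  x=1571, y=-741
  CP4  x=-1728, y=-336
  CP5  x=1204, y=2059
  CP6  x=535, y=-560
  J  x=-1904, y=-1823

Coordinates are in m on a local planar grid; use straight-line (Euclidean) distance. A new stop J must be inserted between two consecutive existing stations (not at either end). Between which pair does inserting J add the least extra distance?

between CP2 and CP3

Added distance for inserting J between each consecutive pair:
CP1–CP2: 1925.7 m
CP2–CP3: 1606.2 m
CP3–CP4: 1813.2 m
CP4–CP5: 2684.4 m
CP5–CP6: 5016.4 m
Smallest added distance is 1606.2 m, inserting between CP2 and CP3.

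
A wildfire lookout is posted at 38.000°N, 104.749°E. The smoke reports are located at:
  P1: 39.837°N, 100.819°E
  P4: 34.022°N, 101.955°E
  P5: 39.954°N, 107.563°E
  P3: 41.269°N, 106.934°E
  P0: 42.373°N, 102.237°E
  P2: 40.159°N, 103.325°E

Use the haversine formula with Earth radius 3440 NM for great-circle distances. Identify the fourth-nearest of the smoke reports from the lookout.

Distance to each, sorted:
P2: 145.6 NM
P5: 176.1 NM
P1: 214.1 NM
P3: 220.7 NM
P4: 274.7 NM
P0: 286.7 NM
The fourth-nearest is P3 at 220.7 NM.

P3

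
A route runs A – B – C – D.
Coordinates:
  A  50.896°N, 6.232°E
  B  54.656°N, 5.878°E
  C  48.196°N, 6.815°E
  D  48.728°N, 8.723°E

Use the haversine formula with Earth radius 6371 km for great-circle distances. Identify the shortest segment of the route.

C–D

Leg distances:
A→B: 418.8 km
B→C: 721.2 km
C→D: 152.6 km
The shortest leg is C–D at 152.6 km.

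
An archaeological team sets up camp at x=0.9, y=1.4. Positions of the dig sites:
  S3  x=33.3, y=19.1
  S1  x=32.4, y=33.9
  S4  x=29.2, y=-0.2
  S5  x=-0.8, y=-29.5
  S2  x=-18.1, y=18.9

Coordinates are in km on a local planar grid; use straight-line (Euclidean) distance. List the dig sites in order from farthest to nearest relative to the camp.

S1, S3, S5, S4, S2

Computing each straight-line distance from x=0.9, y=1.4:
S1 x=32.4, y=33.9: 45.3 km
S3 x=33.3, y=19.1: 36.9 km
S5 x=-0.8, y=-29.5: 30.9 km
S4 x=29.2, y=-0.2: 28.3 km
S2 x=-18.1, y=18.9: 25.8 km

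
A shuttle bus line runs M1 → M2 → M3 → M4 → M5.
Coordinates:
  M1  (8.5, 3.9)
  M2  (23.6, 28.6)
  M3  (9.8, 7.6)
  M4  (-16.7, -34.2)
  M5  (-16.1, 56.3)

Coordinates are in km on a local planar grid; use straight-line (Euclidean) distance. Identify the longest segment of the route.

Leg distances:
M1→M2: 28.9 km
M2→M3: 25.1 km
M3→M4: 49.5 km
M4→M5: 90.5 km
The longest leg is M4–M5 at 90.5 km.

M4–M5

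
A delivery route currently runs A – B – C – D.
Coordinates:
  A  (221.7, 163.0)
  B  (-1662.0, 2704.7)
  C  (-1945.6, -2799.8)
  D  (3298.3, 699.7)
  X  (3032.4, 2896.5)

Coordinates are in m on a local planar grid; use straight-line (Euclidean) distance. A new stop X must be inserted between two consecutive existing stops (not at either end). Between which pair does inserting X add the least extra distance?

Added distance for inserting X between each consecutive pair:
A–B: 5455.4 m
B–C: 6751.5 m
C–D: 3473.4 m
Smallest added distance is 3473.4 m, inserting between C and D.

between C and D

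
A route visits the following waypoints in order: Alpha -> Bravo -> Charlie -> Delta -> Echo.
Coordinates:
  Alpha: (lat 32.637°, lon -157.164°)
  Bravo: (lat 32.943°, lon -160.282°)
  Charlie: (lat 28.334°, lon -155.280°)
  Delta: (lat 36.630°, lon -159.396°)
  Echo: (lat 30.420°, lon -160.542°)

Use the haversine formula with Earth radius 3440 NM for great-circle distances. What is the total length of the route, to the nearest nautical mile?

Leg distances:
Alpha→Bravo: 158.4 NM  (cumulative 158.4 NM)
Bravo→Charlie: 378.5 NM  (cumulative 536.9 NM)
Charlie→Delta: 539.8 NM  (cumulative 1076.7 NM)
Delta→Echo: 377.2 NM  (cumulative 1453.9 NM)
Total route length ≈ 1454 NM.

1454 NM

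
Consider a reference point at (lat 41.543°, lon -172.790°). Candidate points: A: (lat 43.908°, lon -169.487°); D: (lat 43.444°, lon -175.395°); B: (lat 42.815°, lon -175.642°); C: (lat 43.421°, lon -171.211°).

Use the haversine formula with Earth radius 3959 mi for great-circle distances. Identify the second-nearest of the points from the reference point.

Distances from the reference point ((lat 41.543°, lon -172.790°)):
C: 152.7 mi
B: 170.4 mi
D: 186.7 mi
A: 234.1 mi
The second-nearest is B at 170.4 mi.

B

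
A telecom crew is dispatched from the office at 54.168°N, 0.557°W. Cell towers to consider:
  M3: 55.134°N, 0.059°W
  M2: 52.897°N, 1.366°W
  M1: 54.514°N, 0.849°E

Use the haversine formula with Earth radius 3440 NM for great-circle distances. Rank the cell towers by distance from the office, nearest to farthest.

Computing each great-circle distance from 54.168°N, 0.557°W:
M1 54.514°N, 0.849°E: 53.4 NM
M3 55.134°N, 0.059°W: 60.5 NM
M2 52.897°N, 1.366°W: 81.6 NM

M1, M3, M2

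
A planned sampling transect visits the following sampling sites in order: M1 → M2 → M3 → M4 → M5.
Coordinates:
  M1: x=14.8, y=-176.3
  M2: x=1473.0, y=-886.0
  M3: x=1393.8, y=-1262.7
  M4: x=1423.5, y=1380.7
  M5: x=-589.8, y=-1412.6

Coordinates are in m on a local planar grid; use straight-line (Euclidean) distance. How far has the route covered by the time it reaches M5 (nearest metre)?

8093 m

Leg distances:
M1→M2: 1621.7 m  (cumulative 1621.7 m)
M2→M3: 384.9 m  (cumulative 2006.7 m)
M3→M4: 2643.6 m  (cumulative 4650.2 m)
M4→M5: 3443.2 m  (cumulative 8093.5 m)
Cumulative distance at M5 ≈ 8093 m.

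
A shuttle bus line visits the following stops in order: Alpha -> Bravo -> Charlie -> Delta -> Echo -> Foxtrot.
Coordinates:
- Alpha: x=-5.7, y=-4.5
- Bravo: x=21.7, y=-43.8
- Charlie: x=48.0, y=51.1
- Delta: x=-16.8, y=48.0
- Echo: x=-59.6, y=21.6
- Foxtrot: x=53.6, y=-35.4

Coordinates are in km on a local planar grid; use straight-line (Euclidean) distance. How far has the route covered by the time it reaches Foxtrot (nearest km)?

388 km

Leg distances:
Alpha→Bravo: 47.9 km  (cumulative 47.9 km)
Bravo→Charlie: 98.5 km  (cumulative 146.4 km)
Charlie→Delta: 64.9 km  (cumulative 211.3 km)
Delta→Echo: 50.3 km  (cumulative 261.5 km)
Echo→Foxtrot: 126.7 km  (cumulative 388.3 km)
Cumulative distance at Foxtrot ≈ 388 km.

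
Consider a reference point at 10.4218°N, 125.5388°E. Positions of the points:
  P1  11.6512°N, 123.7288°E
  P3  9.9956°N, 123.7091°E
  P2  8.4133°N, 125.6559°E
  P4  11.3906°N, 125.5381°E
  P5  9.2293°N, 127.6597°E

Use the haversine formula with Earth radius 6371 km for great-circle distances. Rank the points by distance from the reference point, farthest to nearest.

Computing each great-circle distance from 10.4218°N, 125.5388°E:
P5 9.2293°N, 127.6597°E: 267.5 km
P1 11.6512°N, 123.7288°E: 240.2 km
P2 8.4133°N, 125.6559°E: 223.7 km
P3 9.9956°N, 123.7091°E: 205.8 km
P4 11.3906°N, 125.5381°E: 107.7 km

P5, P1, P2, P3, P4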